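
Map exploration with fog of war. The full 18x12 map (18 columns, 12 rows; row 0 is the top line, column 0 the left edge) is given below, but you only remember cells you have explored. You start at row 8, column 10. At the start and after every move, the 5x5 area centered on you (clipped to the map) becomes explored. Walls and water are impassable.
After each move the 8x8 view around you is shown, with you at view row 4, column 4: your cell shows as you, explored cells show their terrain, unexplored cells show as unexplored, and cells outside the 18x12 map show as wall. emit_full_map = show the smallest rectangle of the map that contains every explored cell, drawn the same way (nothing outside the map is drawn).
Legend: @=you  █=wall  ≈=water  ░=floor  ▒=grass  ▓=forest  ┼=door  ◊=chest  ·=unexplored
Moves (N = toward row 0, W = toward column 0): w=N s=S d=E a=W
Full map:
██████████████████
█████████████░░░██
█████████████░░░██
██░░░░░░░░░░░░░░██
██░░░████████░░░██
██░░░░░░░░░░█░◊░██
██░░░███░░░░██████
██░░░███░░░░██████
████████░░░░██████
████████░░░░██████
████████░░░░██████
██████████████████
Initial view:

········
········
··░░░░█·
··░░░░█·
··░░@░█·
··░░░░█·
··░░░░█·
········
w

········
········
··░░░░█·
··░░░░█·
··░░@░█·
··░░░░█·
··░░░░█·
··░░░░█·

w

········
········
··█████·
··░░░░█·
··░░@░█·
··░░░░█·
··░░░░█·
··░░░░█·

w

········
········
··░░░░░·
··█████·
··░░@░█·
··░░░░█·
··░░░░█·
··░░░░█·

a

········
········
··░░░░░░
··██████
··░░@░░█
··█░░░░█
··█░░░░█
···░░░░█

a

········
········
··░░░░░░
··██████
··░░@░░░
··██░░░░
··██░░░░
····░░░░

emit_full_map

░░░░░░░
███████
░░@░░░█
██░░░░█
██░░░░█
··░░░░█
··░░░░█
··░░░░█

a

········
········
··░░░░░░
··██████
··░░@░░░
··███░░░
··███░░░
·····░░░

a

········
········
··░░░░░░
··░█████
··░░@░░░
··░███░░
··░███░░
······░░

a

········
········
··░░░░░░
··░░████
··░░@░░░
··░░███░
··░░███░
·······░

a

········
········
··░░░░░░
··░░░███
··░░@░░░
··░░░███
··░░░███
········

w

········
········
··█████·
··░░░░░░
··░░@███
··░░░░░░
··░░░███
··░░░███

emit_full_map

█████······
░░░░░░░░░░░
░░@████████
░░░░░░░░░░█
░░░███░░░░█
░░░███░░░░█
······░░░░█
······░░░░█
······░░░░█

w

████████
········
··█████·
··█████·
··░░@░░░
··░░░███
··░░░░░░
··░░░███

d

████████
········
·██████·
·██████·
·░░░@░░░
·░░░████
·░░░░░░░
·░░░███░

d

████████
········
███████·
███████·
░░░░@░░░
░░░█████
░░░░░░░░
░░░███░░

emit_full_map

███████····
███████····
░░░░@░░░░░░
░░░████████
░░░░░░░░░░█
░░░███░░░░█
░░░███░░░░█
······░░░░█
······░░░░█
······░░░░█


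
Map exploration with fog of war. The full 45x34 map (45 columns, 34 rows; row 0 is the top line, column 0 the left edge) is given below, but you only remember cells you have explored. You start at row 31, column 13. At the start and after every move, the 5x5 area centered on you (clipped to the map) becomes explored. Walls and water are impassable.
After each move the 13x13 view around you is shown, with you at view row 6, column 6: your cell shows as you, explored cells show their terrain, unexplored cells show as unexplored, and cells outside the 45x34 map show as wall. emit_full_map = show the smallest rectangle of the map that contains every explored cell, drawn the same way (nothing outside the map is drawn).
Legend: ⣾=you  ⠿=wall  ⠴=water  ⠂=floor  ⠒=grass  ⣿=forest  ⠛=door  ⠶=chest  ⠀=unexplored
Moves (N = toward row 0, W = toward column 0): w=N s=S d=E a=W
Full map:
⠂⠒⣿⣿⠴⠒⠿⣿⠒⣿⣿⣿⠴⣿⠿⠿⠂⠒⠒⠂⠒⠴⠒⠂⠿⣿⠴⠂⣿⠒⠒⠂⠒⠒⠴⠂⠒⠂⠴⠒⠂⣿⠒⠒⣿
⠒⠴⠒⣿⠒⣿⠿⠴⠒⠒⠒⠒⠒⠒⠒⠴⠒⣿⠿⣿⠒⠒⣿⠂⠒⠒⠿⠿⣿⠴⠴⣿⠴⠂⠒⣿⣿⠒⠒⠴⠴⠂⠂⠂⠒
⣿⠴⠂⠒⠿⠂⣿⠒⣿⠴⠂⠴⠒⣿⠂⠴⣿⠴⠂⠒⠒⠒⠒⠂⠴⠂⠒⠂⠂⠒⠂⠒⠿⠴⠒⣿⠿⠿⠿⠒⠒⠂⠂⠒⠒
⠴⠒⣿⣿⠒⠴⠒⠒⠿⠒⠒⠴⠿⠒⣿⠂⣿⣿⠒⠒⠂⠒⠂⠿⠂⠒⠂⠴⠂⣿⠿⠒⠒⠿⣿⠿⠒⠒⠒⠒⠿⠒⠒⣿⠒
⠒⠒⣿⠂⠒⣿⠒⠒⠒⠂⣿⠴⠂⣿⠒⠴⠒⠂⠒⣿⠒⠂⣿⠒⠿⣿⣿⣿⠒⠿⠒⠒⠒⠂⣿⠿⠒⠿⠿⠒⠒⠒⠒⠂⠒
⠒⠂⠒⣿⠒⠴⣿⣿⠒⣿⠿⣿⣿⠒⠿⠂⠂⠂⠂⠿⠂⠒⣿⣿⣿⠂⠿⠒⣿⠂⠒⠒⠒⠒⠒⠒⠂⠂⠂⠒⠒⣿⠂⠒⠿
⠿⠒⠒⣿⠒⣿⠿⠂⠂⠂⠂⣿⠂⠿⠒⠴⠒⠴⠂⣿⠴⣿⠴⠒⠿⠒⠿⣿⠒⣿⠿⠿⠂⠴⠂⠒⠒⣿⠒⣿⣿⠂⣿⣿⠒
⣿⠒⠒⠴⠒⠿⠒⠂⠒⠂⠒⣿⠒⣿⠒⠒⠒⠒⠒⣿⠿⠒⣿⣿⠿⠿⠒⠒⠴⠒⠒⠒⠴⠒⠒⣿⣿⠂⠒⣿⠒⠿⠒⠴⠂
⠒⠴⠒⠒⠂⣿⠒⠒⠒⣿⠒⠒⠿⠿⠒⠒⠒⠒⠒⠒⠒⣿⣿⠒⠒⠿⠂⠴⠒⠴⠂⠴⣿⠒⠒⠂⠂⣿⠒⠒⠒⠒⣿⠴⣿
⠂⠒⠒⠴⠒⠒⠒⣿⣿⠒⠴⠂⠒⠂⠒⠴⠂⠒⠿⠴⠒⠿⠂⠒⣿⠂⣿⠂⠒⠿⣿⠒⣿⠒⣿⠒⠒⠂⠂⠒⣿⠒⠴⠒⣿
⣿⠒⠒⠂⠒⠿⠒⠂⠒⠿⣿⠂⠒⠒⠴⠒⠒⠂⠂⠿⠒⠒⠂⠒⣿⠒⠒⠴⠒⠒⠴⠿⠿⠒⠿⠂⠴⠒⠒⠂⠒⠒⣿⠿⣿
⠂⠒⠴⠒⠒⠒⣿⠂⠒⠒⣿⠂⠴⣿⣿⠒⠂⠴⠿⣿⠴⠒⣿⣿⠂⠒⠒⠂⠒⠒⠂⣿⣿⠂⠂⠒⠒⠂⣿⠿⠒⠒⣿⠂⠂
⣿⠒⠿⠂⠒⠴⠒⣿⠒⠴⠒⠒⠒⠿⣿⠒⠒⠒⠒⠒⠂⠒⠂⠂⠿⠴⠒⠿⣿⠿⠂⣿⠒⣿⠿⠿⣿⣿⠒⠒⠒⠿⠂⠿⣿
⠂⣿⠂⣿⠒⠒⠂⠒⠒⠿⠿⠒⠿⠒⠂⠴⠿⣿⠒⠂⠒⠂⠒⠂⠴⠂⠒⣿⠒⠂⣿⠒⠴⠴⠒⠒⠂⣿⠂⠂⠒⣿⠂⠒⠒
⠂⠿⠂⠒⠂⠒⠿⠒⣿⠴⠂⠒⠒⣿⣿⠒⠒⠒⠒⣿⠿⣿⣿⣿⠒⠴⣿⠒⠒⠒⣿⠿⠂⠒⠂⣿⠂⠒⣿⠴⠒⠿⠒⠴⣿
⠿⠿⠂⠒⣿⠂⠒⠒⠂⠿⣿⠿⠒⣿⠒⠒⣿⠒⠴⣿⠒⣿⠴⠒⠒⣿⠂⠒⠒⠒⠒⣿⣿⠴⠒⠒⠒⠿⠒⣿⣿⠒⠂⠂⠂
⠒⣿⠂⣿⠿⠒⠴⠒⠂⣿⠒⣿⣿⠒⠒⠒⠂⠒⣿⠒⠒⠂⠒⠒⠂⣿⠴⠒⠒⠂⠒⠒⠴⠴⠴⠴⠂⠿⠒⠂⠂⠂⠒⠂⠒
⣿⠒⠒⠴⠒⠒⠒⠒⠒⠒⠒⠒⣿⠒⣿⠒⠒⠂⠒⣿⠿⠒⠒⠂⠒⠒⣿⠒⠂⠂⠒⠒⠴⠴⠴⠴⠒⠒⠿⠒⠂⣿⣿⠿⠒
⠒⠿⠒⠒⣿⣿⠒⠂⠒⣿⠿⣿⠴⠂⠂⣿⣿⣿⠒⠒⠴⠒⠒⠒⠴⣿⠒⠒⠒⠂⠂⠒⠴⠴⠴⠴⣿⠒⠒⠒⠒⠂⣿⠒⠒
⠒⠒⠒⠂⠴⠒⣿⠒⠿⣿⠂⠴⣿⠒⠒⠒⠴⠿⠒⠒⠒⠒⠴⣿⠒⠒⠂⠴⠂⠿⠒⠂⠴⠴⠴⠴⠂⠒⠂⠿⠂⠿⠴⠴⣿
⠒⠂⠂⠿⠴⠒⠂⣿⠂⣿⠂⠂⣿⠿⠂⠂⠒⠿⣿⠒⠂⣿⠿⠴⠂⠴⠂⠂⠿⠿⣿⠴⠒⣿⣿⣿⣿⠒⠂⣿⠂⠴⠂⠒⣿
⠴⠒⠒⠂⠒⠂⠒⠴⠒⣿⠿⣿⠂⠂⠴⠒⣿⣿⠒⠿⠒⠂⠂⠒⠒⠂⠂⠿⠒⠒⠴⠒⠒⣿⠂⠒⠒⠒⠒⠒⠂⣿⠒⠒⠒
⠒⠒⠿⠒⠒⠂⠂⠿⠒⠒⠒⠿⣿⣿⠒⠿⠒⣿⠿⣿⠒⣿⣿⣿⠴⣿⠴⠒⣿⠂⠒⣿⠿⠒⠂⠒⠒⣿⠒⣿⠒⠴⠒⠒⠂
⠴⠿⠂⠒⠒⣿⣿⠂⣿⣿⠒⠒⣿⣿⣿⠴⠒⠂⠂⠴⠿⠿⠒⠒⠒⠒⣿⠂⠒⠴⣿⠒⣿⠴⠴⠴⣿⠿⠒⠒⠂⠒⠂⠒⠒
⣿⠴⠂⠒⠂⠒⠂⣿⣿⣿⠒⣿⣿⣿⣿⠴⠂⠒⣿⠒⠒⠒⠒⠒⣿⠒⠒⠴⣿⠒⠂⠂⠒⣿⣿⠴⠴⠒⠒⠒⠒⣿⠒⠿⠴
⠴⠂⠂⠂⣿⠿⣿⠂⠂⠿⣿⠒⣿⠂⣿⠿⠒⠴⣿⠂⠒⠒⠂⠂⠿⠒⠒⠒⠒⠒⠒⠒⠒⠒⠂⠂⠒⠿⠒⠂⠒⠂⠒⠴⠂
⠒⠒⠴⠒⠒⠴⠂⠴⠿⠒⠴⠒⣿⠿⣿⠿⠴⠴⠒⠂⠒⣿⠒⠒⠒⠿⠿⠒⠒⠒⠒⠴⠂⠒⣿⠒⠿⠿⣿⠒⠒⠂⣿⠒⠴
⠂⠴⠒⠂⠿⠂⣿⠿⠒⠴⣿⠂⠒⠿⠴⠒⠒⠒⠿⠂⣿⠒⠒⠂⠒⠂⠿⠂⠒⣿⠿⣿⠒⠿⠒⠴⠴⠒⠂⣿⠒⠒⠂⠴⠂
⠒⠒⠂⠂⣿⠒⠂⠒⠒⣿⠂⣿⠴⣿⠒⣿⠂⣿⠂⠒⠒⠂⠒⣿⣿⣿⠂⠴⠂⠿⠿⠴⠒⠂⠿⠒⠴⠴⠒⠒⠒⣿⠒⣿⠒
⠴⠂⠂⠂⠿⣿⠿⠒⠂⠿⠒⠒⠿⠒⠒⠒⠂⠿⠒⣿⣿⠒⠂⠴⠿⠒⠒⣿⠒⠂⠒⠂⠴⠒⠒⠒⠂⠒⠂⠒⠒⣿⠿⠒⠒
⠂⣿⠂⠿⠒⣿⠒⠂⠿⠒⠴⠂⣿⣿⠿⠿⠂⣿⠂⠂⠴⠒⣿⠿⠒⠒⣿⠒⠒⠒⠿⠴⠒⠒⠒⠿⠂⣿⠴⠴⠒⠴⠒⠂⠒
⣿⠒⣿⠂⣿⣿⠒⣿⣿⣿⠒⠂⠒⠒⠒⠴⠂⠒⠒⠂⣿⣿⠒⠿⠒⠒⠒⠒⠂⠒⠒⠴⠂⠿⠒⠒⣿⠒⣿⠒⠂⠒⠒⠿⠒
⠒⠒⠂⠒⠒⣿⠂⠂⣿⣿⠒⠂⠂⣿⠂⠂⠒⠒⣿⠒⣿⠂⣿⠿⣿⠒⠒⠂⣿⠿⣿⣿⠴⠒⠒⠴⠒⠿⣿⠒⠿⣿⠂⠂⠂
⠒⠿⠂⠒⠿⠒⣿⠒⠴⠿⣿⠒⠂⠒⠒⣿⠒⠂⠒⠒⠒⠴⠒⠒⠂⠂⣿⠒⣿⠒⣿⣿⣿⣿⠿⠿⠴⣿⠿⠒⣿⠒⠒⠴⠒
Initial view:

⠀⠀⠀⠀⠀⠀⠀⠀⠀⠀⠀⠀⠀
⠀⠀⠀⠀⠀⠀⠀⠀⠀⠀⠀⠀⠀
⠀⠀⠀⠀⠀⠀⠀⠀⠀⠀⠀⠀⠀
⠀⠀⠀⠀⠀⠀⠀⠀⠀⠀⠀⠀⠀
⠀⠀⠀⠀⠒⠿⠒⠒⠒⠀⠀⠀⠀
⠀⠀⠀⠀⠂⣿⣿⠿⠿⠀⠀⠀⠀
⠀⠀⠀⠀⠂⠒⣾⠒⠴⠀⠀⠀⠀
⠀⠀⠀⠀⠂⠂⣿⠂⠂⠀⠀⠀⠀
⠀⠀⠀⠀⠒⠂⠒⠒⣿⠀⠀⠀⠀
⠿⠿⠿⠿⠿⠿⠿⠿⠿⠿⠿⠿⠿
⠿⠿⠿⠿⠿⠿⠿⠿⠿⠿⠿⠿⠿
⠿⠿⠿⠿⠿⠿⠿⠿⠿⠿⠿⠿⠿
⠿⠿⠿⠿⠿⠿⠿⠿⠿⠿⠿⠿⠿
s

⠀⠀⠀⠀⠀⠀⠀⠀⠀⠀⠀⠀⠀
⠀⠀⠀⠀⠀⠀⠀⠀⠀⠀⠀⠀⠀
⠀⠀⠀⠀⠀⠀⠀⠀⠀⠀⠀⠀⠀
⠀⠀⠀⠀⠒⠿⠒⠒⠒⠀⠀⠀⠀
⠀⠀⠀⠀⠂⣿⣿⠿⠿⠀⠀⠀⠀
⠀⠀⠀⠀⠂⠒⠒⠒⠴⠀⠀⠀⠀
⠀⠀⠀⠀⠂⠂⣾⠂⠂⠀⠀⠀⠀
⠀⠀⠀⠀⠒⠂⠒⠒⣿⠀⠀⠀⠀
⠿⠿⠿⠿⠿⠿⠿⠿⠿⠿⠿⠿⠿
⠿⠿⠿⠿⠿⠿⠿⠿⠿⠿⠿⠿⠿
⠿⠿⠿⠿⠿⠿⠿⠿⠿⠿⠿⠿⠿
⠿⠿⠿⠿⠿⠿⠿⠿⠿⠿⠿⠿⠿
⠿⠿⠿⠿⠿⠿⠿⠿⠿⠿⠿⠿⠿

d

⠀⠀⠀⠀⠀⠀⠀⠀⠀⠀⠀⠀⠀
⠀⠀⠀⠀⠀⠀⠀⠀⠀⠀⠀⠀⠀
⠀⠀⠀⠀⠀⠀⠀⠀⠀⠀⠀⠀⠀
⠀⠀⠀⠒⠿⠒⠒⠒⠀⠀⠀⠀⠀
⠀⠀⠀⠂⣿⣿⠿⠿⠂⠀⠀⠀⠀
⠀⠀⠀⠂⠒⠒⠒⠴⠂⠀⠀⠀⠀
⠀⠀⠀⠂⠂⣿⣾⠂⠒⠀⠀⠀⠀
⠀⠀⠀⠒⠂⠒⠒⣿⠒⠀⠀⠀⠀
⠿⠿⠿⠿⠿⠿⠿⠿⠿⠿⠿⠿⠿
⠿⠿⠿⠿⠿⠿⠿⠿⠿⠿⠿⠿⠿
⠿⠿⠿⠿⠿⠿⠿⠿⠿⠿⠿⠿⠿
⠿⠿⠿⠿⠿⠿⠿⠿⠿⠿⠿⠿⠿
⠿⠿⠿⠿⠿⠿⠿⠿⠿⠿⠿⠿⠿

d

⠀⠀⠀⠀⠀⠀⠀⠀⠀⠀⠀⠀⠀
⠀⠀⠀⠀⠀⠀⠀⠀⠀⠀⠀⠀⠀
⠀⠀⠀⠀⠀⠀⠀⠀⠀⠀⠀⠀⠀
⠀⠀⠒⠿⠒⠒⠒⠀⠀⠀⠀⠀⠀
⠀⠀⠂⣿⣿⠿⠿⠂⣿⠀⠀⠀⠀
⠀⠀⠂⠒⠒⠒⠴⠂⠒⠀⠀⠀⠀
⠀⠀⠂⠂⣿⠂⣾⠒⠒⠀⠀⠀⠀
⠀⠀⠒⠂⠒⠒⣿⠒⠂⠀⠀⠀⠀
⠿⠿⠿⠿⠿⠿⠿⠿⠿⠿⠿⠿⠿
⠿⠿⠿⠿⠿⠿⠿⠿⠿⠿⠿⠿⠿
⠿⠿⠿⠿⠿⠿⠿⠿⠿⠿⠿⠿⠿
⠿⠿⠿⠿⠿⠿⠿⠿⠿⠿⠿⠿⠿
⠿⠿⠿⠿⠿⠿⠿⠿⠿⠿⠿⠿⠿

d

⠀⠀⠀⠀⠀⠀⠀⠀⠀⠀⠀⠀⠀
⠀⠀⠀⠀⠀⠀⠀⠀⠀⠀⠀⠀⠀
⠀⠀⠀⠀⠀⠀⠀⠀⠀⠀⠀⠀⠀
⠀⠒⠿⠒⠒⠒⠀⠀⠀⠀⠀⠀⠀
⠀⠂⣿⣿⠿⠿⠂⣿⠂⠀⠀⠀⠀
⠀⠂⠒⠒⠒⠴⠂⠒⠒⠀⠀⠀⠀
⠀⠂⠂⣿⠂⠂⣾⠒⣿⠀⠀⠀⠀
⠀⠒⠂⠒⠒⣿⠒⠂⠒⠀⠀⠀⠀
⠿⠿⠿⠿⠿⠿⠿⠿⠿⠿⠿⠿⠿
⠿⠿⠿⠿⠿⠿⠿⠿⠿⠿⠿⠿⠿
⠿⠿⠿⠿⠿⠿⠿⠿⠿⠿⠿⠿⠿
⠿⠿⠿⠿⠿⠿⠿⠿⠿⠿⠿⠿⠿
⠿⠿⠿⠿⠿⠿⠿⠿⠿⠿⠿⠿⠿

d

⠀⠀⠀⠀⠀⠀⠀⠀⠀⠀⠀⠀⠀
⠀⠀⠀⠀⠀⠀⠀⠀⠀⠀⠀⠀⠀
⠀⠀⠀⠀⠀⠀⠀⠀⠀⠀⠀⠀⠀
⠒⠿⠒⠒⠒⠀⠀⠀⠀⠀⠀⠀⠀
⠂⣿⣿⠿⠿⠂⣿⠂⠂⠀⠀⠀⠀
⠂⠒⠒⠒⠴⠂⠒⠒⠂⠀⠀⠀⠀
⠂⠂⣿⠂⠂⠒⣾⣿⠒⠀⠀⠀⠀
⠒⠂⠒⠒⣿⠒⠂⠒⠒⠀⠀⠀⠀
⠿⠿⠿⠿⠿⠿⠿⠿⠿⠿⠿⠿⠿
⠿⠿⠿⠿⠿⠿⠿⠿⠿⠿⠿⠿⠿
⠿⠿⠿⠿⠿⠿⠿⠿⠿⠿⠿⠿⠿
⠿⠿⠿⠿⠿⠿⠿⠿⠿⠿⠿⠿⠿
⠿⠿⠿⠿⠿⠿⠿⠿⠿⠿⠿⠿⠿

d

⠀⠀⠀⠀⠀⠀⠀⠀⠀⠀⠀⠀⠀
⠀⠀⠀⠀⠀⠀⠀⠀⠀⠀⠀⠀⠀
⠀⠀⠀⠀⠀⠀⠀⠀⠀⠀⠀⠀⠀
⠿⠒⠒⠒⠀⠀⠀⠀⠀⠀⠀⠀⠀
⣿⣿⠿⠿⠂⣿⠂⠂⠴⠀⠀⠀⠀
⠒⠒⠒⠴⠂⠒⠒⠂⣿⠀⠀⠀⠀
⠂⣿⠂⠂⠒⠒⣾⠒⣿⠀⠀⠀⠀
⠂⠒⠒⣿⠒⠂⠒⠒⠒⠀⠀⠀⠀
⠿⠿⠿⠿⠿⠿⠿⠿⠿⠿⠿⠿⠿
⠿⠿⠿⠿⠿⠿⠿⠿⠿⠿⠿⠿⠿
⠿⠿⠿⠿⠿⠿⠿⠿⠿⠿⠿⠿⠿
⠿⠿⠿⠿⠿⠿⠿⠿⠿⠿⠿⠿⠿
⠿⠿⠿⠿⠿⠿⠿⠿⠿⠿⠿⠿⠿

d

⠀⠀⠀⠀⠀⠀⠀⠀⠀⠀⠀⠀⠀
⠀⠀⠀⠀⠀⠀⠀⠀⠀⠀⠀⠀⠀
⠀⠀⠀⠀⠀⠀⠀⠀⠀⠀⠀⠀⠀
⠒⠒⠒⠀⠀⠀⠀⠀⠀⠀⠀⠀⠀
⣿⠿⠿⠂⣿⠂⠂⠴⠒⠀⠀⠀⠀
⠒⠒⠴⠂⠒⠒⠂⣿⣿⠀⠀⠀⠀
⣿⠂⠂⠒⠒⣿⣾⣿⠂⠀⠀⠀⠀
⠒⠒⣿⠒⠂⠒⠒⠒⠴⠀⠀⠀⠀
⠿⠿⠿⠿⠿⠿⠿⠿⠿⠿⠿⠿⠿
⠿⠿⠿⠿⠿⠿⠿⠿⠿⠿⠿⠿⠿
⠿⠿⠿⠿⠿⠿⠿⠿⠿⠿⠿⠿⠿
⠿⠿⠿⠿⠿⠿⠿⠿⠿⠿⠿⠿⠿
⠿⠿⠿⠿⠿⠿⠿⠿⠿⠿⠿⠿⠿

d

⠀⠀⠀⠀⠀⠀⠀⠀⠀⠀⠀⠀⠀
⠀⠀⠀⠀⠀⠀⠀⠀⠀⠀⠀⠀⠀
⠀⠀⠀⠀⠀⠀⠀⠀⠀⠀⠀⠀⠀
⠒⠒⠀⠀⠀⠀⠀⠀⠀⠀⠀⠀⠀
⠿⠿⠂⣿⠂⠂⠴⠒⣿⠀⠀⠀⠀
⠒⠴⠂⠒⠒⠂⣿⣿⠒⠀⠀⠀⠀
⠂⠂⠒⠒⣿⠒⣾⠂⣿⠀⠀⠀⠀
⠒⣿⠒⠂⠒⠒⠒⠴⠒⠀⠀⠀⠀
⠿⠿⠿⠿⠿⠿⠿⠿⠿⠿⠿⠿⠿
⠿⠿⠿⠿⠿⠿⠿⠿⠿⠿⠿⠿⠿
⠿⠿⠿⠿⠿⠿⠿⠿⠿⠿⠿⠿⠿
⠿⠿⠿⠿⠿⠿⠿⠿⠿⠿⠿⠿⠿
⠿⠿⠿⠿⠿⠿⠿⠿⠿⠿⠿⠿⠿

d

⠀⠀⠀⠀⠀⠀⠀⠀⠀⠀⠀⠀⠀
⠀⠀⠀⠀⠀⠀⠀⠀⠀⠀⠀⠀⠀
⠀⠀⠀⠀⠀⠀⠀⠀⠀⠀⠀⠀⠀
⠒⠀⠀⠀⠀⠀⠀⠀⠀⠀⠀⠀⠀
⠿⠂⣿⠂⠂⠴⠒⣿⠿⠀⠀⠀⠀
⠴⠂⠒⠒⠂⣿⣿⠒⠿⠀⠀⠀⠀
⠂⠒⠒⣿⠒⣿⣾⣿⠿⠀⠀⠀⠀
⣿⠒⠂⠒⠒⠒⠴⠒⠒⠀⠀⠀⠀
⠿⠿⠿⠿⠿⠿⠿⠿⠿⠿⠿⠿⠿
⠿⠿⠿⠿⠿⠿⠿⠿⠿⠿⠿⠿⠿
⠿⠿⠿⠿⠿⠿⠿⠿⠿⠿⠿⠿⠿
⠿⠿⠿⠿⠿⠿⠿⠿⠿⠿⠿⠿⠿
⠿⠿⠿⠿⠿⠿⠿⠿⠿⠿⠿⠿⠿

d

⠀⠀⠀⠀⠀⠀⠀⠀⠀⠀⠀⠀⠀
⠀⠀⠀⠀⠀⠀⠀⠀⠀⠀⠀⠀⠀
⠀⠀⠀⠀⠀⠀⠀⠀⠀⠀⠀⠀⠀
⠀⠀⠀⠀⠀⠀⠀⠀⠀⠀⠀⠀⠀
⠂⣿⠂⠂⠴⠒⣿⠿⠒⠀⠀⠀⠀
⠂⠒⠒⠂⣿⣿⠒⠿⠒⠀⠀⠀⠀
⠒⠒⣿⠒⣿⠂⣾⠿⣿⠀⠀⠀⠀
⠒⠂⠒⠒⠒⠴⠒⠒⠂⠀⠀⠀⠀
⠿⠿⠿⠿⠿⠿⠿⠿⠿⠿⠿⠿⠿
⠿⠿⠿⠿⠿⠿⠿⠿⠿⠿⠿⠿⠿
⠿⠿⠿⠿⠿⠿⠿⠿⠿⠿⠿⠿⠿
⠿⠿⠿⠿⠿⠿⠿⠿⠿⠿⠿⠿⠿
⠿⠿⠿⠿⠿⠿⠿⠿⠿⠿⠿⠿⠿

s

⠀⠀⠀⠀⠀⠀⠀⠀⠀⠀⠀⠀⠀
⠀⠀⠀⠀⠀⠀⠀⠀⠀⠀⠀⠀⠀
⠀⠀⠀⠀⠀⠀⠀⠀⠀⠀⠀⠀⠀
⠂⣿⠂⠂⠴⠒⣿⠿⠒⠀⠀⠀⠀
⠂⠒⠒⠂⣿⣿⠒⠿⠒⠀⠀⠀⠀
⠒⠒⣿⠒⣿⠂⣿⠿⣿⠀⠀⠀⠀
⠒⠂⠒⠒⠒⠴⣾⠒⠂⠀⠀⠀⠀
⠿⠿⠿⠿⠿⠿⠿⠿⠿⠿⠿⠿⠿
⠿⠿⠿⠿⠿⠿⠿⠿⠿⠿⠿⠿⠿
⠿⠿⠿⠿⠿⠿⠿⠿⠿⠿⠿⠿⠿
⠿⠿⠿⠿⠿⠿⠿⠿⠿⠿⠿⠿⠿
⠿⠿⠿⠿⠿⠿⠿⠿⠿⠿⠿⠿⠿
⠿⠿⠿⠿⠿⠿⠿⠿⠿⠿⠿⠿⠿

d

⠀⠀⠀⠀⠀⠀⠀⠀⠀⠀⠀⠀⠀
⠀⠀⠀⠀⠀⠀⠀⠀⠀⠀⠀⠀⠀
⠀⠀⠀⠀⠀⠀⠀⠀⠀⠀⠀⠀⠀
⣿⠂⠂⠴⠒⣿⠿⠒⠀⠀⠀⠀⠀
⠒⠒⠂⣿⣿⠒⠿⠒⠒⠀⠀⠀⠀
⠒⣿⠒⣿⠂⣿⠿⣿⠒⠀⠀⠀⠀
⠂⠒⠒⠒⠴⠒⣾⠂⠂⠀⠀⠀⠀
⠿⠿⠿⠿⠿⠿⠿⠿⠿⠿⠿⠿⠿
⠿⠿⠿⠿⠿⠿⠿⠿⠿⠿⠿⠿⠿
⠿⠿⠿⠿⠿⠿⠿⠿⠿⠿⠿⠿⠿
⠿⠿⠿⠿⠿⠿⠿⠿⠿⠿⠿⠿⠿
⠿⠿⠿⠿⠿⠿⠿⠿⠿⠿⠿⠿⠿
⠿⠿⠿⠿⠿⠿⠿⠿⠿⠿⠿⠿⠿

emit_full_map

⠒⠿⠒⠒⠒⠀⠀⠀⠀⠀⠀⠀⠀⠀⠀
⠂⣿⣿⠿⠿⠂⣿⠂⠂⠴⠒⣿⠿⠒⠀
⠂⠒⠒⠒⠴⠂⠒⠒⠂⣿⣿⠒⠿⠒⠒
⠂⠂⣿⠂⠂⠒⠒⣿⠒⣿⠂⣿⠿⣿⠒
⠒⠂⠒⠒⣿⠒⠂⠒⠒⠒⠴⠒⣾⠂⠂

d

⠀⠀⠀⠀⠀⠀⠀⠀⠀⠀⠀⠀⠀
⠀⠀⠀⠀⠀⠀⠀⠀⠀⠀⠀⠀⠀
⠀⠀⠀⠀⠀⠀⠀⠀⠀⠀⠀⠀⠀
⠂⠂⠴⠒⣿⠿⠒⠀⠀⠀⠀⠀⠀
⠒⠂⣿⣿⠒⠿⠒⠒⠒⠀⠀⠀⠀
⣿⠒⣿⠂⣿⠿⣿⠒⠒⠀⠀⠀⠀
⠒⠒⠒⠴⠒⠒⣾⠂⣿⠀⠀⠀⠀
⠿⠿⠿⠿⠿⠿⠿⠿⠿⠿⠿⠿⠿
⠿⠿⠿⠿⠿⠿⠿⠿⠿⠿⠿⠿⠿
⠿⠿⠿⠿⠿⠿⠿⠿⠿⠿⠿⠿⠿
⠿⠿⠿⠿⠿⠿⠿⠿⠿⠿⠿⠿⠿
⠿⠿⠿⠿⠿⠿⠿⠿⠿⠿⠿⠿⠿
⠿⠿⠿⠿⠿⠿⠿⠿⠿⠿⠿⠿⠿

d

⠀⠀⠀⠀⠀⠀⠀⠀⠀⠀⠀⠀⠀
⠀⠀⠀⠀⠀⠀⠀⠀⠀⠀⠀⠀⠀
⠀⠀⠀⠀⠀⠀⠀⠀⠀⠀⠀⠀⠀
⠂⠴⠒⣿⠿⠒⠀⠀⠀⠀⠀⠀⠀
⠂⣿⣿⠒⠿⠒⠒⠒⠒⠀⠀⠀⠀
⠒⣿⠂⣿⠿⣿⠒⠒⠂⠀⠀⠀⠀
⠒⠒⠴⠒⠒⠂⣾⣿⠒⠀⠀⠀⠀
⠿⠿⠿⠿⠿⠿⠿⠿⠿⠿⠿⠿⠿
⠿⠿⠿⠿⠿⠿⠿⠿⠿⠿⠿⠿⠿
⠿⠿⠿⠿⠿⠿⠿⠿⠿⠿⠿⠿⠿
⠿⠿⠿⠿⠿⠿⠿⠿⠿⠿⠿⠿⠿
⠿⠿⠿⠿⠿⠿⠿⠿⠿⠿⠿⠿⠿
⠿⠿⠿⠿⠿⠿⠿⠿⠿⠿⠿⠿⠿

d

⠀⠀⠀⠀⠀⠀⠀⠀⠀⠀⠀⠀⠀
⠀⠀⠀⠀⠀⠀⠀⠀⠀⠀⠀⠀⠀
⠀⠀⠀⠀⠀⠀⠀⠀⠀⠀⠀⠀⠀
⠴⠒⣿⠿⠒⠀⠀⠀⠀⠀⠀⠀⠀
⣿⣿⠒⠿⠒⠒⠒⠒⠂⠀⠀⠀⠀
⣿⠂⣿⠿⣿⠒⠒⠂⣿⠀⠀⠀⠀
⠒⠴⠒⠒⠂⠂⣾⠒⣿⠀⠀⠀⠀
⠿⠿⠿⠿⠿⠿⠿⠿⠿⠿⠿⠿⠿
⠿⠿⠿⠿⠿⠿⠿⠿⠿⠿⠿⠿⠿
⠿⠿⠿⠿⠿⠿⠿⠿⠿⠿⠿⠿⠿
⠿⠿⠿⠿⠿⠿⠿⠿⠿⠿⠿⠿⠿
⠿⠿⠿⠿⠿⠿⠿⠿⠿⠿⠿⠿⠿
⠿⠿⠿⠿⠿⠿⠿⠿⠿⠿⠿⠿⠿

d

⠀⠀⠀⠀⠀⠀⠀⠀⠀⠀⠀⠀⠀
⠀⠀⠀⠀⠀⠀⠀⠀⠀⠀⠀⠀⠀
⠀⠀⠀⠀⠀⠀⠀⠀⠀⠀⠀⠀⠀
⠒⣿⠿⠒⠀⠀⠀⠀⠀⠀⠀⠀⠀
⣿⠒⠿⠒⠒⠒⠒⠂⠒⠀⠀⠀⠀
⠂⣿⠿⣿⠒⠒⠂⣿⠿⠀⠀⠀⠀
⠴⠒⠒⠂⠂⣿⣾⣿⠒⠀⠀⠀⠀
⠿⠿⠿⠿⠿⠿⠿⠿⠿⠿⠿⠿⠿
⠿⠿⠿⠿⠿⠿⠿⠿⠿⠿⠿⠿⠿
⠿⠿⠿⠿⠿⠿⠿⠿⠿⠿⠿⠿⠿
⠿⠿⠿⠿⠿⠿⠿⠿⠿⠿⠿⠿⠿
⠿⠿⠿⠿⠿⠿⠿⠿⠿⠿⠿⠿⠿
⠿⠿⠿⠿⠿⠿⠿⠿⠿⠿⠿⠿⠿

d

⠀⠀⠀⠀⠀⠀⠀⠀⠀⠀⠀⠀⠀
⠀⠀⠀⠀⠀⠀⠀⠀⠀⠀⠀⠀⠀
⠀⠀⠀⠀⠀⠀⠀⠀⠀⠀⠀⠀⠀
⣿⠿⠒⠀⠀⠀⠀⠀⠀⠀⠀⠀⠀
⠒⠿⠒⠒⠒⠒⠂⠒⠒⠀⠀⠀⠀
⣿⠿⣿⠒⠒⠂⣿⠿⣿⠀⠀⠀⠀
⠒⠒⠂⠂⣿⠒⣾⠒⣿⠀⠀⠀⠀
⠿⠿⠿⠿⠿⠿⠿⠿⠿⠿⠿⠿⠿
⠿⠿⠿⠿⠿⠿⠿⠿⠿⠿⠿⠿⠿
⠿⠿⠿⠿⠿⠿⠿⠿⠿⠿⠿⠿⠿
⠿⠿⠿⠿⠿⠿⠿⠿⠿⠿⠿⠿⠿
⠿⠿⠿⠿⠿⠿⠿⠿⠿⠿⠿⠿⠿
⠿⠿⠿⠿⠿⠿⠿⠿⠿⠿⠿⠿⠿

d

⠀⠀⠀⠀⠀⠀⠀⠀⠀⠀⠀⠀⠀
⠀⠀⠀⠀⠀⠀⠀⠀⠀⠀⠀⠀⠀
⠀⠀⠀⠀⠀⠀⠀⠀⠀⠀⠀⠀⠀
⠿⠒⠀⠀⠀⠀⠀⠀⠀⠀⠀⠀⠀
⠿⠒⠒⠒⠒⠂⠒⠒⠴⠀⠀⠀⠀
⠿⣿⠒⠒⠂⣿⠿⣿⣿⠀⠀⠀⠀
⠒⠂⠂⣿⠒⣿⣾⣿⣿⠀⠀⠀⠀
⠿⠿⠿⠿⠿⠿⠿⠿⠿⠿⠿⠿⠿
⠿⠿⠿⠿⠿⠿⠿⠿⠿⠿⠿⠿⠿
⠿⠿⠿⠿⠿⠿⠿⠿⠿⠿⠿⠿⠿
⠿⠿⠿⠿⠿⠿⠿⠿⠿⠿⠿⠿⠿
⠿⠿⠿⠿⠿⠿⠿⠿⠿⠿⠿⠿⠿
⠿⠿⠿⠿⠿⠿⠿⠿⠿⠿⠿⠿⠿

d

⠀⠀⠀⠀⠀⠀⠀⠀⠀⠀⠀⠀⠀
⠀⠀⠀⠀⠀⠀⠀⠀⠀⠀⠀⠀⠀
⠀⠀⠀⠀⠀⠀⠀⠀⠀⠀⠀⠀⠀
⠒⠀⠀⠀⠀⠀⠀⠀⠀⠀⠀⠀⠀
⠒⠒⠒⠒⠂⠒⠒⠴⠂⠀⠀⠀⠀
⣿⠒⠒⠂⣿⠿⣿⣿⠴⠀⠀⠀⠀
⠂⠂⣿⠒⣿⠒⣾⣿⣿⠀⠀⠀⠀
⠿⠿⠿⠿⠿⠿⠿⠿⠿⠿⠿⠿⠿
⠿⠿⠿⠿⠿⠿⠿⠿⠿⠿⠿⠿⠿
⠿⠿⠿⠿⠿⠿⠿⠿⠿⠿⠿⠿⠿
⠿⠿⠿⠿⠿⠿⠿⠿⠿⠿⠿⠿⠿
⠿⠿⠿⠿⠿⠿⠿⠿⠿⠿⠿⠿⠿
⠿⠿⠿⠿⠿⠿⠿⠿⠿⠿⠿⠿⠿

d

⠀⠀⠀⠀⠀⠀⠀⠀⠀⠀⠀⠀⠀
⠀⠀⠀⠀⠀⠀⠀⠀⠀⠀⠀⠀⠀
⠀⠀⠀⠀⠀⠀⠀⠀⠀⠀⠀⠀⠀
⠀⠀⠀⠀⠀⠀⠀⠀⠀⠀⠀⠀⠀
⠒⠒⠒⠂⠒⠒⠴⠂⠿⠀⠀⠀⠀
⠒⠒⠂⣿⠿⣿⣿⠴⠒⠀⠀⠀⠀
⠂⣿⠒⣿⠒⣿⣾⣿⣿⠀⠀⠀⠀
⠿⠿⠿⠿⠿⠿⠿⠿⠿⠿⠿⠿⠿
⠿⠿⠿⠿⠿⠿⠿⠿⠿⠿⠿⠿⠿
⠿⠿⠿⠿⠿⠿⠿⠿⠿⠿⠿⠿⠿
⠿⠿⠿⠿⠿⠿⠿⠿⠿⠿⠿⠿⠿
⠿⠿⠿⠿⠿⠿⠿⠿⠿⠿⠿⠿⠿
⠿⠿⠿⠿⠿⠿⠿⠿⠿⠿⠿⠿⠿

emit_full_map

⠒⠿⠒⠒⠒⠀⠀⠀⠀⠀⠀⠀⠀⠀⠀⠀⠀⠀⠀⠀⠀⠀⠀
⠂⣿⣿⠿⠿⠂⣿⠂⠂⠴⠒⣿⠿⠒⠀⠀⠀⠀⠀⠀⠀⠀⠀
⠂⠒⠒⠒⠴⠂⠒⠒⠂⣿⣿⠒⠿⠒⠒⠒⠒⠂⠒⠒⠴⠂⠿
⠂⠂⣿⠂⠂⠒⠒⣿⠒⣿⠂⣿⠿⣿⠒⠒⠂⣿⠿⣿⣿⠴⠒
⠒⠂⠒⠒⣿⠒⠂⠒⠒⠒⠴⠒⠒⠂⠂⣿⠒⣿⠒⣿⣾⣿⣿


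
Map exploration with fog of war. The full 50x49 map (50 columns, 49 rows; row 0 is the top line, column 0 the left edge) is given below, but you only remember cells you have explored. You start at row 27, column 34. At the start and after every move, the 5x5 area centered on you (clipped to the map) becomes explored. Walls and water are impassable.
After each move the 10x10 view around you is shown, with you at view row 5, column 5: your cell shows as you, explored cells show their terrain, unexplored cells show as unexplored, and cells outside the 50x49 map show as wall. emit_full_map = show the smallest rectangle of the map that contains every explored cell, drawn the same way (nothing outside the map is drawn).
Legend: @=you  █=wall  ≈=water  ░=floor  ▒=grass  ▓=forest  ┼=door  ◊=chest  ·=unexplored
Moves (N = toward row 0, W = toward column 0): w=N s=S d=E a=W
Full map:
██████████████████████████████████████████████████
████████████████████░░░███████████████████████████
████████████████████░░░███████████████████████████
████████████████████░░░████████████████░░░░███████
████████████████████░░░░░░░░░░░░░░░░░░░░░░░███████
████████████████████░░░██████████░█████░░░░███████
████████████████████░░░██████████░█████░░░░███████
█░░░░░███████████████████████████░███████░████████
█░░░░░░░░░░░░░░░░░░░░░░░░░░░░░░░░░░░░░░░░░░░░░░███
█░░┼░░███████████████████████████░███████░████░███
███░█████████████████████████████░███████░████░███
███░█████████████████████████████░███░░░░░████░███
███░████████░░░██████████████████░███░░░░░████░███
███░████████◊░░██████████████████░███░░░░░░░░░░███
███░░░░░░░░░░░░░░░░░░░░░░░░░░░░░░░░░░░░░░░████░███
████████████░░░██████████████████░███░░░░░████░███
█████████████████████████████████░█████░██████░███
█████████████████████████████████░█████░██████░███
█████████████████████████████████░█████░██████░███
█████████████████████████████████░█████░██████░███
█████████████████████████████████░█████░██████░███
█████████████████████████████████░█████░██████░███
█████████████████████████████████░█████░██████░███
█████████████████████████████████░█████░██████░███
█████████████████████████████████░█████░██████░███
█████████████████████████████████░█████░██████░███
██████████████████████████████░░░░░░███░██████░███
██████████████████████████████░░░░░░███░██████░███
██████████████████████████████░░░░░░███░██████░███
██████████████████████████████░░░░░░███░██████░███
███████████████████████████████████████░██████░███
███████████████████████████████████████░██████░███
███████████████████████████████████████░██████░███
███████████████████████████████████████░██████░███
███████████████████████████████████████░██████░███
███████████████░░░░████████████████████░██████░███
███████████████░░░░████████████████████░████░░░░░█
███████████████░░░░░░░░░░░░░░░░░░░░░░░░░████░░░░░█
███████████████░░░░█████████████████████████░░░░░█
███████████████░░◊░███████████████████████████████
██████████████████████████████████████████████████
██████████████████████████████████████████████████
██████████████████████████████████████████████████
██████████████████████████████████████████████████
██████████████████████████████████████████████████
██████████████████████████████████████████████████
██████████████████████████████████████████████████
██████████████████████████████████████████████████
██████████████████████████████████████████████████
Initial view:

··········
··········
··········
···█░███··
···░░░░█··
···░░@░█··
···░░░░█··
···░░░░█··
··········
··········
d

··········
··········
··········
··█░████··
··░░░░██··
··░░░@██··
··░░░░██··
··░░░░██··
··········
··········

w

··········
··········
··········
···░████··
··█░████··
··░░░@██··
··░░░░██··
··░░░░██··
··░░░░██··
··········

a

··········
··········
··········
···█░████·
···█░████·
···░░@░██·
···░░░░██·
···░░░░██·
···░░░░██·
··········

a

··········
··········
··········
···██░████
···██░████
···░░@░░██
···░░░░░██
···░░░░░██
····░░░░██
··········

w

··········
··········
··········
···██░██··
···██░████
···██@████
···░░░░░██
···░░░░░██
···░░░░░██
····░░░░██

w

··········
··········
··········
···██░██··
···██░██··
···██@████
···██░████
···░░░░░██
···░░░░░██
···░░░░░██

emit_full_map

██░██··
██░██··
██@████
██░████
░░░░░██
░░░░░██
░░░░░██
·░░░░██

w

··········
··········
··········
···██░██··
···██░██··
···██@██··
···██░████
···██░████
···░░░░░██
···░░░░░██

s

··········
··········
···██░██··
···██░██··
···██░██··
···██@████
···██░████
···░░░░░██
···░░░░░██
···░░░░░██

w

··········
··········
··········
···██░██··
···██░██··
···██@██··
···██░████
···██░████
···░░░░░██
···░░░░░██

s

··········
··········
···██░██··
···██░██··
···██░██··
···██@████
···██░████
···░░░░░██
···░░░░░██
···░░░░░██


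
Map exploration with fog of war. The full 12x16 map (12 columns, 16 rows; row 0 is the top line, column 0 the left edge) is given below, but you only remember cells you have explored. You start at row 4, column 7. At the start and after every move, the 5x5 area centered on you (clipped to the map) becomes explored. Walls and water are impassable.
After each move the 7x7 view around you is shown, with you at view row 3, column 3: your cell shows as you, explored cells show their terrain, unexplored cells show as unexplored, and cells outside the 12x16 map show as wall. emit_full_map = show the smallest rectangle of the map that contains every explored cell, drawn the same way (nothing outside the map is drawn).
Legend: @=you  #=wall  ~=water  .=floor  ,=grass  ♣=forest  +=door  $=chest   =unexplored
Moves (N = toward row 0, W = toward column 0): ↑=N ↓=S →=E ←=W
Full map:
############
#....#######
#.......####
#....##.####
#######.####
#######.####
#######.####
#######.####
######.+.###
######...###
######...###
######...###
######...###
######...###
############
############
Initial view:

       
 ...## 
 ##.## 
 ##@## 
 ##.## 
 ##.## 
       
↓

 ...## 
 ##.## 
 ##.## 
 ##@## 
 ##.## 
 ##.## 
       

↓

 ##.## 
 ##.## 
 ##.## 
 ##@## 
 ##.## 
 #.+.# 
       

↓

 ##.## 
 ##.## 
 ##.## 
 ##@## 
 #.+.# 
 #...# 
       

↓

 ##.## 
 ##.## 
 ##.## 
 #.@.# 
 #...# 
 #...# 
       

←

  ##.##
 ###.##
 ###.##
 ##@+.#
 ##...#
 ##...#
       

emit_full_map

 ...##
 ##.##
 ##.##
 ##.##
###.##
###.##
##@+.#
##...#
##...#

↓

 ###.##
 ###.##
 ##.+.#
 ##@..#
 ##...#
 ##... 
       

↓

 ###.##
 ##.+.#
 ##...#
 ##@..#
 ##... 
 ##... 
       

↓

 ##.+.#
 ##...#
 ##...#
 ##@.. 
 ##... 
 ##... 
       

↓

 ##...#
 ##...#
 ##... 
 ##@.. 
 ##... 
 ##### 
       

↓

 ##...#
 ##... 
 ##... 
 ##@.. 
 ##### 
 ##### 
#######

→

##...# 
##...# 
##...# 
##.@.# 
###### 
###### 
#######

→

#...#  
#...## 
#...## 
#..@## 
###### 
###### 
#######

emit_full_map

 ...## 
 ##.## 
 ##.## 
 ##.## 
###.## 
###.## 
##.+.# 
##...# 
##...# 
##...##
##...##
##..@##
#######
#######


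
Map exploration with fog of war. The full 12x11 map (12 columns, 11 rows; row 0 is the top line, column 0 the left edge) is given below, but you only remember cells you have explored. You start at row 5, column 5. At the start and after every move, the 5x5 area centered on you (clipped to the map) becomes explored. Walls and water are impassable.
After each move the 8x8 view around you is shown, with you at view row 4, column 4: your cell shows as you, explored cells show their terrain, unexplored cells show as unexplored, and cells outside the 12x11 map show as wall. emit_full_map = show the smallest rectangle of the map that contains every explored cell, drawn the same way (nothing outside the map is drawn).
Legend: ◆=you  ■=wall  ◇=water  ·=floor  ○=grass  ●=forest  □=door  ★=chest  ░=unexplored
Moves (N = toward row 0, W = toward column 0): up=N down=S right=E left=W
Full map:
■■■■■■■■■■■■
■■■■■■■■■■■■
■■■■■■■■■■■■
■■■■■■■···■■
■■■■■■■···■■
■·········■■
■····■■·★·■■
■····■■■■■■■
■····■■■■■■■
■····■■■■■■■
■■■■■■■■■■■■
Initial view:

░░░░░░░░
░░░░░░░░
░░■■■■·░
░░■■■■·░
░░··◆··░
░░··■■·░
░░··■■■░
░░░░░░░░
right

░░░░░░░░
░░░░░░░░
░■■■■··░
░■■■■··░
░···◆··░
░··■■·★░
░··■■■■░
░░░░░░░░

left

░░░░░░░░
░░░░░░░░
░░■■■■··
░░■■■■··
░░··◆···
░░··■■·★
░░··■■■■
░░░░░░░░

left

░░░░░░░░
░░░░░░░░
░░■■■■■·
░░■■■■■·
░░··◆···
░░···■■·
░░···■■■
░░░░░░░░

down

░░░░░░░░
░░■■■■■·
░░■■■■■·
░░······
░░··◆■■·
░░···■■■
░░···■■░
░░░░░░░░

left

■░░░░░░░
■░░■■■■■
■░■■■■■■
■░······
■░··◆·■■
■░····■■
■░····■■
■░░░░░░░

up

■░░░░░░░
■░░░░░░░
■░■■■■■■
■░■■■■■■
■░··◆···
■░····■■
■░····■■
■░····■■

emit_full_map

■■■■■■··
■■■■■■··
··◆·····
····■■·★
····■■■■
····■■░░

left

■■░░░░░░
■■░░░░░░
■■■■■■■■
■■■■■■■■
■■■·◆···
■■■····■
■■■····■
■■░····■

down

■■░░░░░░
■■■■■■■■
■■■■■■■■
■■■·····
■■■·◆··■
■■■····■
■■■····■
■■░░░░░░

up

■■░░░░░░
■■░░░░░░
■■■■■■■■
■■■■■■■■
■■■·◆···
■■■····■
■■■····■
■■■····■

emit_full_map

■■■■■■■··
■■■■■■■··
■·◆······
■····■■·★
■····■■■■
■····■■░░


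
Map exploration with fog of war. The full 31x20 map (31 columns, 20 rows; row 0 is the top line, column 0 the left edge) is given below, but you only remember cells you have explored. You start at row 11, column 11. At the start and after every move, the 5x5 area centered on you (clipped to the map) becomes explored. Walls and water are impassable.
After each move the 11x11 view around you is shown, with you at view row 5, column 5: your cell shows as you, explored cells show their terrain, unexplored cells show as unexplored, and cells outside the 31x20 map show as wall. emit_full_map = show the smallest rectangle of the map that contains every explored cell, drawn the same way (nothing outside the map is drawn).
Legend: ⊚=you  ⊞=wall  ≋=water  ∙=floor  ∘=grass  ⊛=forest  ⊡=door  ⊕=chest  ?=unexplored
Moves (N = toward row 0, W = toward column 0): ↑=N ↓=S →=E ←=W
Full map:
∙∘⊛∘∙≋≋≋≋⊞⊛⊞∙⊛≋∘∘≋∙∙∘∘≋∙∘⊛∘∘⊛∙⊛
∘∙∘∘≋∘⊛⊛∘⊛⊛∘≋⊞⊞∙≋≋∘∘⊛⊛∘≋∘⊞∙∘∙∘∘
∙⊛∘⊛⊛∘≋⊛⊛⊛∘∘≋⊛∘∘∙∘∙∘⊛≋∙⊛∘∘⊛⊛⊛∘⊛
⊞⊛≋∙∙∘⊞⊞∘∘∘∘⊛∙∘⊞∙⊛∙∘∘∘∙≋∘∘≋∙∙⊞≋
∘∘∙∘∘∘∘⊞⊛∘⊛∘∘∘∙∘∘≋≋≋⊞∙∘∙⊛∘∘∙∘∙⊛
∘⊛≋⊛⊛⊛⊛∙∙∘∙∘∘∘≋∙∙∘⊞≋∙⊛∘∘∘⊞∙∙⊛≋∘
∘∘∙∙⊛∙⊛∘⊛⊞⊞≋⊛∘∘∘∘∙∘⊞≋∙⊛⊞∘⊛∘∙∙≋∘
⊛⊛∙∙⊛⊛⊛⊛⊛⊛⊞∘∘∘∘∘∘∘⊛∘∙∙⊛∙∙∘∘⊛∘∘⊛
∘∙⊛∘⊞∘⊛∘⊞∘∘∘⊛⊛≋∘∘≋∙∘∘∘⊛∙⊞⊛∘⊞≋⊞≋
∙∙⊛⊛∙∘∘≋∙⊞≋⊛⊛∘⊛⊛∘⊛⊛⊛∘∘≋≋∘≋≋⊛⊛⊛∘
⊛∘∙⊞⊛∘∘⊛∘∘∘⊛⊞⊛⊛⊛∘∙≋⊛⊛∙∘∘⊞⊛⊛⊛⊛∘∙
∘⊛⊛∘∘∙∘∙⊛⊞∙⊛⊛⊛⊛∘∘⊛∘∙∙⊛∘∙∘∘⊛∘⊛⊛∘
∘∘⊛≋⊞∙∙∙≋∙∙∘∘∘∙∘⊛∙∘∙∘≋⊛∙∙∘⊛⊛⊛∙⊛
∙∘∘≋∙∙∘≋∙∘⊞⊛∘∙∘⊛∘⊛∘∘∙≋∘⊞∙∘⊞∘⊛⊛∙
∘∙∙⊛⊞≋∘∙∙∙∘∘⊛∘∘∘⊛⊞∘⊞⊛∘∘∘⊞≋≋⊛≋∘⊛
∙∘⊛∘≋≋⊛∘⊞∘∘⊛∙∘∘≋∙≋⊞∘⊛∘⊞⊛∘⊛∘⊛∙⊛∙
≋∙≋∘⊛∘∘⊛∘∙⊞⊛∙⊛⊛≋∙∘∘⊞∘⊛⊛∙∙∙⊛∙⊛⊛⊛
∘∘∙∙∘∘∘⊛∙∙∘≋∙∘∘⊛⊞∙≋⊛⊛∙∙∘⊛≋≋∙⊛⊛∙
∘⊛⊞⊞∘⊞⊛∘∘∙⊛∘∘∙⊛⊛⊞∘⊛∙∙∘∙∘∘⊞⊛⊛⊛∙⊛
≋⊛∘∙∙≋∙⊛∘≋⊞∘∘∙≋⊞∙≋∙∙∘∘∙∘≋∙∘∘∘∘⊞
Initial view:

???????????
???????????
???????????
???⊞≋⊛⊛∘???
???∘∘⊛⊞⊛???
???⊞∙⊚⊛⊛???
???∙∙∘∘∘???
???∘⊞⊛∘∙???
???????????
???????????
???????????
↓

???????????
???????????
???⊞≋⊛⊛∘???
???∘∘⊛⊞⊛???
???⊞∙⊛⊛⊛???
???∙∙⊚∘∘???
???∘⊞⊛∘∙???
???∙∘∘⊛∘???
???????????
???????????
???????????

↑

???????????
???????????
???????????
???⊞≋⊛⊛∘???
???∘∘⊛⊞⊛???
???⊞∙⊚⊛⊛???
???∙∙∘∘∘???
???∘⊞⊛∘∙???
???∙∘∘⊛∘???
???????????
???????????

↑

???????????
???????????
???????????
???∘∘∘⊛⊛???
???⊞≋⊛⊛∘???
???∘∘⊚⊞⊛???
???⊞∙⊛⊛⊛???
???∙∙∘∘∘???
???∘⊞⊛∘∙???
???∙∘∘⊛∘???
???????????

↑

???????????
???????????
???????????
???⊛⊞∘∘∘???
???∘∘∘⊛⊛???
???⊞≋⊚⊛∘???
???∘∘⊛⊞⊛???
???⊞∙⊛⊛⊛???
???∙∙∘∘∘???
???∘⊞⊛∘∙???
???∙∘∘⊛∘???

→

???????????
???????????
???????????
??⊛⊞∘∘∘∘???
??∘∘∘⊛⊛≋???
??⊞≋⊛⊚∘⊛???
??∘∘⊛⊞⊛⊛???
??⊞∙⊛⊛⊛⊛???
??∙∙∘∘∘????
??∘⊞⊛∘∙????
??∙∘∘⊛∘????

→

???????????
???????????
???????????
?⊛⊞∘∘∘∘∘???
?∘∘∘⊛⊛≋∘???
?⊞≋⊛⊛⊚⊛⊛???
?∘∘⊛⊞⊛⊛⊛???
?⊞∙⊛⊛⊛⊛∘???
?∙∙∘∘∘?????
?∘⊞⊛∘∙?????
?∙∘∘⊛∘?????

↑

???????????
???????????
???????????
???≋⊛∘∘∘???
?⊛⊞∘∘∘∘∘???
?∘∘∘⊛⊚≋∘???
?⊞≋⊛⊛∘⊛⊛???
?∘∘⊛⊞⊛⊛⊛???
?⊞∙⊛⊛⊛⊛∘???
?∙∙∘∘∘?????
?∘⊞⊛∘∙?????

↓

???????????
???????????
???≋⊛∘∘∘???
?⊛⊞∘∘∘∘∘???
?∘∘∘⊛⊛≋∘???
?⊞≋⊛⊛⊚⊛⊛???
?∘∘⊛⊞⊛⊛⊛???
?⊞∙⊛⊛⊛⊛∘???
?∙∙∘∘∘?????
?∘⊞⊛∘∙?????
?∙∘∘⊛∘?????

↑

???????????
???????????
???????????
???≋⊛∘∘∘???
?⊛⊞∘∘∘∘∘???
?∘∘∘⊛⊚≋∘???
?⊞≋⊛⊛∘⊛⊛???
?∘∘⊛⊞⊛⊛⊛???
?⊞∙⊛⊛⊛⊛∘???
?∙∙∘∘∘?????
?∘⊞⊛∘∙?????

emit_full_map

??≋⊛∘∘∘
⊛⊞∘∘∘∘∘
∘∘∘⊛⊚≋∘
⊞≋⊛⊛∘⊛⊛
∘∘⊛⊞⊛⊛⊛
⊞∙⊛⊛⊛⊛∘
∙∙∘∘∘??
∘⊞⊛∘∙??
∙∘∘⊛∘??

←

???????????
???????????
???????????
???⊞≋⊛∘∘∘??
??⊛⊞∘∘∘∘∘??
??∘∘∘⊚⊛≋∘??
??⊞≋⊛⊛∘⊛⊛??
??∘∘⊛⊞⊛⊛⊛??
??⊞∙⊛⊛⊛⊛∘??
??∙∙∘∘∘????
??∘⊞⊛∘∙????

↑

???????????
???????????
???????????
???∙∘∘∘≋???
???⊞≋⊛∘∘∘??
??⊛⊞∘⊚∘∘∘??
??∘∘∘⊛⊛≋∘??
??⊞≋⊛⊛∘⊛⊛??
??∘∘⊛⊞⊛⊛⊛??
??⊞∙⊛⊛⊛⊛∘??
??∙∙∘∘∘????

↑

???????????
???????????
???????????
???⊛∘∘∘∙???
???∙∘∘∘≋???
???⊞≋⊚∘∘∘??
??⊛⊞∘∘∘∘∘??
??∘∘∘⊛⊛≋∘??
??⊞≋⊛⊛∘⊛⊛??
??∘∘⊛⊞⊛⊛⊛??
??⊞∙⊛⊛⊛⊛∘??

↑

???????????
???????????
???????????
???∘∘⊛∙∘???
???⊛∘∘∘∙???
???∙∘⊚∘≋???
???⊞≋⊛∘∘∘??
??⊛⊞∘∘∘∘∘??
??∘∘∘⊛⊛≋∘??
??⊞≋⊛⊛∘⊛⊛??
??∘∘⊛⊞⊛⊛⊛??

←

???????????
???????????
???????????
???∘∘∘⊛∙∘??
???∘⊛∘∘∘∙??
???∘∙⊚∘∘≋??
???⊞⊞≋⊛∘∘∘?
???⊛⊞∘∘∘∘∘?
???∘∘∘⊛⊛≋∘?
???⊞≋⊛⊛∘⊛⊛?
???∘∘⊛⊞⊛⊛⊛?

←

???????????
???????????
???????????
???∘∘∘∘⊛∙∘?
???⊛∘⊛∘∘∘∙?
???∙∘⊚∘∘∘≋?
???⊛⊞⊞≋⊛∘∘∘
???⊛⊛⊞∘∘∘∘∘
????∘∘∘⊛⊛≋∘
????⊞≋⊛⊛∘⊛⊛
????∘∘⊛⊞⊛⊛⊛

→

???????????
???????????
???????????
??∘∘∘∘⊛∙∘??
??⊛∘⊛∘∘∘∙??
??∙∘∙⊚∘∘≋??
??⊛⊞⊞≋⊛∘∘∘?
??⊛⊛⊞∘∘∘∘∘?
???∘∘∘⊛⊛≋∘?
???⊞≋⊛⊛∘⊛⊛?
???∘∘⊛⊞⊛⊛⊛?

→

???????????
???????????
???????????
?∘∘∘∘⊛∙∘???
?⊛∘⊛∘∘∘∙???
?∙∘∙∘⊚∘≋???
?⊛⊞⊞≋⊛∘∘∘??
?⊛⊛⊞∘∘∘∘∘??
??∘∘∘⊛⊛≋∘??
??⊞≋⊛⊛∘⊛⊛??
??∘∘⊛⊞⊛⊛⊛??

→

???????????
???????????
???????????
∘∘∘∘⊛∙∘⊞???
⊛∘⊛∘∘∘∙∘???
∙∘∙∘∘⊚≋∙???
⊛⊞⊞≋⊛∘∘∘???
⊛⊛⊞∘∘∘∘∘???
?∘∘∘⊛⊛≋∘???
?⊞≋⊛⊛∘⊛⊛???
?∘∘⊛⊞⊛⊛⊛???

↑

⊞⊞⊞⊞⊞⊞⊞⊞⊞⊞⊞
???????????
???????????
???∘≋⊛∘∘???
∘∘∘∘⊛∙∘⊞???
⊛∘⊛∘∘⊚∙∘???
∙∘∙∘∘∘≋∙???
⊛⊞⊞≋⊛∘∘∘???
⊛⊛⊞∘∘∘∘∘???
?∘∘∘⊛⊛≋∘???
?⊞≋⊛⊛∘⊛⊛???

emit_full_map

???∘≋⊛∘∘
∘∘∘∘⊛∙∘⊞
⊛∘⊛∘∘⊚∙∘
∙∘∙∘∘∘≋∙
⊛⊞⊞≋⊛∘∘∘
⊛⊛⊞∘∘∘∘∘
?∘∘∘⊛⊛≋∘
?⊞≋⊛⊛∘⊛⊛
?∘∘⊛⊞⊛⊛⊛
?⊞∙⊛⊛⊛⊛∘
?∙∙∘∘∘??
?∘⊞⊛∘∙??
?∙∘∘⊛∘??

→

⊞⊞⊞⊞⊞⊞⊞⊞⊞⊞⊞
???????????
???????????
??∘≋⊛∘∘∙???
∘∘∘⊛∙∘⊞∙???
∘⊛∘∘∘⊚∘∘???
∘∙∘∘∘≋∙∙???
⊞⊞≋⊛∘∘∘∘???
⊛⊞∘∘∘∘∘????
∘∘∘⊛⊛≋∘????
⊞≋⊛⊛∘⊛⊛????

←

⊞⊞⊞⊞⊞⊞⊞⊞⊞⊞⊞
???????????
???????????
???∘≋⊛∘∘∙??
∘∘∘∘⊛∙∘⊞∙??
⊛∘⊛∘∘⊚∙∘∘??
∙∘∙∘∘∘≋∙∙??
⊛⊞⊞≋⊛∘∘∘∘??
⊛⊛⊞∘∘∘∘∘???
?∘∘∘⊛⊛≋∘???
?⊞≋⊛⊛∘⊛⊛???

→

⊞⊞⊞⊞⊞⊞⊞⊞⊞⊞⊞
???????????
???????????
??∘≋⊛∘∘∙???
∘∘∘⊛∙∘⊞∙???
∘⊛∘∘∘⊚∘∘???
∘∙∘∘∘≋∙∙???
⊞⊞≋⊛∘∘∘∘???
⊛⊞∘∘∘∘∘????
∘∘∘⊛⊛≋∘????
⊞≋⊛⊛∘⊛⊛????

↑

⊞⊞⊞⊞⊞⊞⊞⊞⊞⊞⊞
⊞⊞⊞⊞⊞⊞⊞⊞⊞⊞⊞
???????????
???≋⊞⊞∙≋???
??∘≋⊛∘∘∙???
∘∘∘⊛∙⊚⊞∙???
∘⊛∘∘∘∙∘∘???
∘∙∘∘∘≋∙∙???
⊞⊞≋⊛∘∘∘∘???
⊛⊞∘∘∘∘∘????
∘∘∘⊛⊛≋∘????

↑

⊞⊞⊞⊞⊞⊞⊞⊞⊞⊞⊞
⊞⊞⊞⊞⊞⊞⊞⊞⊞⊞⊞
⊞⊞⊞⊞⊞⊞⊞⊞⊞⊞⊞
???∙⊛≋∘∘???
???≋⊞⊞∙≋???
??∘≋⊛⊚∘∙???
∘∘∘⊛∙∘⊞∙???
∘⊛∘∘∘∙∘∘???
∘∙∘∘∘≋∙∙???
⊞⊞≋⊛∘∘∘∘???
⊛⊞∘∘∘∘∘????

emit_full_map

????∙⊛≋∘∘
????≋⊞⊞∙≋
???∘≋⊛⊚∘∙
∘∘∘∘⊛∙∘⊞∙
⊛∘⊛∘∘∘∙∘∘
∙∘∙∘∘∘≋∙∙
⊛⊞⊞≋⊛∘∘∘∘
⊛⊛⊞∘∘∘∘∘?
?∘∘∘⊛⊛≋∘?
?⊞≋⊛⊛∘⊛⊛?
?∘∘⊛⊞⊛⊛⊛?
?⊞∙⊛⊛⊛⊛∘?
?∙∙∘∘∘???
?∘⊞⊛∘∙???
?∙∘∘⊛∘???
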